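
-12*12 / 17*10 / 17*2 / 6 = -480 / 289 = -1.66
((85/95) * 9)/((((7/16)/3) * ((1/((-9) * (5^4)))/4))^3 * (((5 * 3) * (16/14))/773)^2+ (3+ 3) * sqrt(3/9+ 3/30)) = 55983137341320000000000/809867038731354655608959999999999999999069+ 83609755010726897643840000000000000000000 * sqrt(390)/809867038731354655608959999999999999999069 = 2.04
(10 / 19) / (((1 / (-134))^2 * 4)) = 44890 / 19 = 2362.63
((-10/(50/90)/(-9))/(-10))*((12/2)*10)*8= -96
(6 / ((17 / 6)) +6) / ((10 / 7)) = 5.68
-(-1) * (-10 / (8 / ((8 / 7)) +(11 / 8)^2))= -640 / 569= -1.12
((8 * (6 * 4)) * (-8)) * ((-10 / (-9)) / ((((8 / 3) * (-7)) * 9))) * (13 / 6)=4160 / 189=22.01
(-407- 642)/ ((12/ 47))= -49303/ 12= -4108.58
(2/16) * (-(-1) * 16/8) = 1/4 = 0.25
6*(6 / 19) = 36 / 19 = 1.89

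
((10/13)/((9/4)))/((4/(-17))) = -170/117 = -1.45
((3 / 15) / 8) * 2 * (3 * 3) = 9 / 20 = 0.45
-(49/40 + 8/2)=-209/40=-5.22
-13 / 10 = -1.30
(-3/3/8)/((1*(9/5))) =-5/72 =-0.07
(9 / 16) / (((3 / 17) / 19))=969 / 16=60.56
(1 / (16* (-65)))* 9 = -9 / 1040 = -0.01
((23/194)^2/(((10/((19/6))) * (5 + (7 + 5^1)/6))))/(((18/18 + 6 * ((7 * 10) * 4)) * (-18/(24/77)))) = -10051/1534519643580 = -0.00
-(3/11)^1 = -3/11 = -0.27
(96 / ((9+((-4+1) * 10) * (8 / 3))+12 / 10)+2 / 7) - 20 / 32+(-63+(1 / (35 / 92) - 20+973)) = 87060109 / 97720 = 890.91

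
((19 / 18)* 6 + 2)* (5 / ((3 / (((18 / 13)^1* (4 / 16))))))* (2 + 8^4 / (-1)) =-255875 / 13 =-19682.69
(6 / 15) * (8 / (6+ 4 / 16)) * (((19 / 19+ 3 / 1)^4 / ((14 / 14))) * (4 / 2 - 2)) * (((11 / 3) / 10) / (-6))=0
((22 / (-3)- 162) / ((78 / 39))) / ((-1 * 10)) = 127 / 15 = 8.47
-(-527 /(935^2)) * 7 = 217 /51425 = 0.00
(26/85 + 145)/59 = 12351/5015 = 2.46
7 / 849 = 0.01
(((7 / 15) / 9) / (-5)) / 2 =-7 / 1350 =-0.01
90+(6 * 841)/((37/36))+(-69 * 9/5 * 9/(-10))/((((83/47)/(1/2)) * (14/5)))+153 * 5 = 4966602111/859880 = 5775.92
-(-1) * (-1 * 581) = -581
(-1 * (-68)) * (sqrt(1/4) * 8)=272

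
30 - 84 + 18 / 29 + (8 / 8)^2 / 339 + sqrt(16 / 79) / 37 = -524743 / 9831 + 4*sqrt(79) / 2923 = -53.36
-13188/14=-942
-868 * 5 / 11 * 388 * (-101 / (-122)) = -85037960 / 671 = -126733.17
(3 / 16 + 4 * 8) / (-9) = -515 / 144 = -3.58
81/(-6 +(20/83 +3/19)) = -127737/8833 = -14.46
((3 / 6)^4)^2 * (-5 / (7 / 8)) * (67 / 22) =-335 / 4928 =-0.07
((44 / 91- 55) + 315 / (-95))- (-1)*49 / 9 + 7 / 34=-27608111 / 529074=-52.18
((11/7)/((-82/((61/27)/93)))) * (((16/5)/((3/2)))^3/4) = -2748416/2432217375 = -0.00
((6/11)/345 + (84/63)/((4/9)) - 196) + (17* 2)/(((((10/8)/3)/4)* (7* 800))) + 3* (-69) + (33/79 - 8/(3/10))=-22360382914/52465875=-426.19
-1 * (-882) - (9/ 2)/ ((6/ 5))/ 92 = 324561/ 368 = 881.96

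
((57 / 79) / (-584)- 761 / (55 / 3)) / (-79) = 105331623 / 200460920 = 0.53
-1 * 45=-45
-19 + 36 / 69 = -425 / 23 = -18.48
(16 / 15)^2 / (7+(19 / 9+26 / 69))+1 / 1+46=578397 / 12275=47.12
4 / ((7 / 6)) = 24 / 7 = 3.43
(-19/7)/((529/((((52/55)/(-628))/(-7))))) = -247/223827835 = -0.00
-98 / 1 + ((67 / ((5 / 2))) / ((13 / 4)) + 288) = 12886 / 65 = 198.25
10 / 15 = 2 / 3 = 0.67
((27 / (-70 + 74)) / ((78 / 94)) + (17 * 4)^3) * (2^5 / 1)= 130807096 / 13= 10062084.31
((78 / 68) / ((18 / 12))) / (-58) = -13 / 986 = -0.01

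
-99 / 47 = -2.11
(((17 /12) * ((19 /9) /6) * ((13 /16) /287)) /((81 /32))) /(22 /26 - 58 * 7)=-54587 /39671191476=-0.00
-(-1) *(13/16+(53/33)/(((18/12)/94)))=160711/1584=101.46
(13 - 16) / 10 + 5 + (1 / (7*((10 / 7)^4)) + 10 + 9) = 237343 / 10000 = 23.73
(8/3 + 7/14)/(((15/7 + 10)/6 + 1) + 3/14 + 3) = 133/262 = 0.51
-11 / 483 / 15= -11 / 7245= -0.00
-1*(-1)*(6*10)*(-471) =-28260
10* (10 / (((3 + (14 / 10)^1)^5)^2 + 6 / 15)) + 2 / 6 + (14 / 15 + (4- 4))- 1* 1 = 53127177614098 / 199199450232555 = 0.27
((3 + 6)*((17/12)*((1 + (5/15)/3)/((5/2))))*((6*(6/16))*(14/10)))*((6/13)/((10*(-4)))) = -1071/5200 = -0.21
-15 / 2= -7.50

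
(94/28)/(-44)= -47/616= -0.08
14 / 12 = 7 / 6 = 1.17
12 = 12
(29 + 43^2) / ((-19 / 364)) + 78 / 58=-19823427 / 551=-35977.18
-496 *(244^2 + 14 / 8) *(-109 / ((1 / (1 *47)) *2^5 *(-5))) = -945536869.08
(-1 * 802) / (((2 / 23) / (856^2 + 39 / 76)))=-513610193425 / 76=-6758028860.86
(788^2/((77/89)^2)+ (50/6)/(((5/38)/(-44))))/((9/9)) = 14705925832/17787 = 826779.44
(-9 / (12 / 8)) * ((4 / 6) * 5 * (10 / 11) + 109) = -7394 / 11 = -672.18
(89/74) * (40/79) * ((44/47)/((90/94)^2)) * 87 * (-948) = -85400128/1665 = -51291.37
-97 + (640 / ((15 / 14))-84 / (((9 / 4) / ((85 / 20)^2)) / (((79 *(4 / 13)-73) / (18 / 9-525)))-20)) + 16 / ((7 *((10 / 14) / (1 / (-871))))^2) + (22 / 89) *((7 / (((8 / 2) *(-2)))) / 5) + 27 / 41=59711587712429690047 / 118135561574772300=505.45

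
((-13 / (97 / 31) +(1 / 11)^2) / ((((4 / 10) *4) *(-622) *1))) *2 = 121665 / 14600828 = 0.01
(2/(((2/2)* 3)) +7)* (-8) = -184/3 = -61.33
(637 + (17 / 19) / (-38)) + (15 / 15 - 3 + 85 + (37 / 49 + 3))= 25604175 / 35378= 723.73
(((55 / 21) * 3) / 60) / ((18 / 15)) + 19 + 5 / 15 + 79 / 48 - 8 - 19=-5959 / 1008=-5.91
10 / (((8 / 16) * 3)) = 20 / 3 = 6.67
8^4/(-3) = -4096/3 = -1365.33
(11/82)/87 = 11/7134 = 0.00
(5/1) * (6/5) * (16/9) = 32/3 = 10.67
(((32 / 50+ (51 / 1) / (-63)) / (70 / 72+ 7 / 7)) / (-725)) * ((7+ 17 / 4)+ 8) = 2937 / 1286875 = 0.00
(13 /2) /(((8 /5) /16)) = 65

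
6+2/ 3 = 20/ 3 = 6.67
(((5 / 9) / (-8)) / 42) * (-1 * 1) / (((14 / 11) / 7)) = 55 / 6048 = 0.01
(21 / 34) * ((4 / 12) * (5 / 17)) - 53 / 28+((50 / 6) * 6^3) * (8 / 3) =38826773 / 8092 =4798.17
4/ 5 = 0.80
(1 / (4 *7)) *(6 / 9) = 1 / 42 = 0.02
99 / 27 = 11 / 3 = 3.67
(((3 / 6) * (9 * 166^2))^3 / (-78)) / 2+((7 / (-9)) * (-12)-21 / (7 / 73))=-476679064380179 / 39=-12222540112312.28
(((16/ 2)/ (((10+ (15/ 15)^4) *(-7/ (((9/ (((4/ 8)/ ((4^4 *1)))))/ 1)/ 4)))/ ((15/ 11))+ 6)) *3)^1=414720/ 102833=4.03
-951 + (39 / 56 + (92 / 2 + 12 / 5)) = -252533 / 280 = -901.90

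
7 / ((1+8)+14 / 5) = 35 / 59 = 0.59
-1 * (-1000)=1000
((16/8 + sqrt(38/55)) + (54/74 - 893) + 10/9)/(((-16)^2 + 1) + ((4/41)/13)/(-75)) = -3945399250/1140366381 + 7995 * sqrt(2090)/113009281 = -3.46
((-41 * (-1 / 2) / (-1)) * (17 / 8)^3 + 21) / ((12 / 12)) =-179929 / 1024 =-175.71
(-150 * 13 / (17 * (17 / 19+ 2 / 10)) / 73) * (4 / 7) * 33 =-235125 / 8687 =-27.07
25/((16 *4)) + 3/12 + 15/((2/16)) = 7721/64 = 120.64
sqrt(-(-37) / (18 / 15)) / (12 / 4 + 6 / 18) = sqrt(1110) / 20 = 1.67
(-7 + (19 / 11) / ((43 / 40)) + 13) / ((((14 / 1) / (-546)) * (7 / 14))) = -280644 / 473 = -593.33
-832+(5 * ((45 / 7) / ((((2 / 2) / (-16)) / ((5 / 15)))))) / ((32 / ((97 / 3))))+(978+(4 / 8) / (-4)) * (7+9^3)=10061951 / 14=718710.79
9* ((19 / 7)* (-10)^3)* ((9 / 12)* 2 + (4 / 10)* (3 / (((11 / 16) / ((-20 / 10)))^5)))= 6844059864900 / 1127357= 6070889.58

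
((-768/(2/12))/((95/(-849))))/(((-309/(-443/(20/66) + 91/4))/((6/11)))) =56302311168/538175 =104617.11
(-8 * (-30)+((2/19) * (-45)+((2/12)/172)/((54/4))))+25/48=249655711/1058832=235.78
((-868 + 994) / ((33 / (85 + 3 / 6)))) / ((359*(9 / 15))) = 5985 / 3949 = 1.52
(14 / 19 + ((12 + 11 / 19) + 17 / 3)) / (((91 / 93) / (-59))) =-1978978 / 1729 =-1144.58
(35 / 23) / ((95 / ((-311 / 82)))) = -2177 / 35834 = -0.06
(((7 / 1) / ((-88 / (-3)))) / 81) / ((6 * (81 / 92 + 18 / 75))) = 4025 / 9184428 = 0.00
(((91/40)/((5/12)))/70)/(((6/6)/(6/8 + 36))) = 5733/2000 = 2.87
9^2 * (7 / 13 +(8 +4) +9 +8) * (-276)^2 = 2369378304 / 13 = 182259869.54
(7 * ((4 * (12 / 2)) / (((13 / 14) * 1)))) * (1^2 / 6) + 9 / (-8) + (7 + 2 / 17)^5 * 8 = 21584223816315 / 147665128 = 146170.08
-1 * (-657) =657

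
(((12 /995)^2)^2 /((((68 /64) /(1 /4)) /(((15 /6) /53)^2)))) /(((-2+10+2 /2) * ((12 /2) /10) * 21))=0.00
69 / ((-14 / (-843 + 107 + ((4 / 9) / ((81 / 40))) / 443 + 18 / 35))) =95602904851 / 26374005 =3624.89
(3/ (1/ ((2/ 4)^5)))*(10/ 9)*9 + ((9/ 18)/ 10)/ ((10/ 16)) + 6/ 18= 1621/ 1200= 1.35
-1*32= -32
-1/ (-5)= 1/ 5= 0.20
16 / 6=2.67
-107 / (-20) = 107 / 20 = 5.35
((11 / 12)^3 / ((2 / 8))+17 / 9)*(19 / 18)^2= 775067 / 139968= 5.54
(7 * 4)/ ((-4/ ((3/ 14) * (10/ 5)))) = -3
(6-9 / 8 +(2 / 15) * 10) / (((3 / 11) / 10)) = 8195 / 36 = 227.64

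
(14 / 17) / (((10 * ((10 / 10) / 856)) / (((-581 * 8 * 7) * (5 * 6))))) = -1169734272 / 17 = -68807898.35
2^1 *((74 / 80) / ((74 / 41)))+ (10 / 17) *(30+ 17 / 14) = 92279 / 4760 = 19.39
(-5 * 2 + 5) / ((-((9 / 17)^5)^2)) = 10079969502245 / 3486784401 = 2890.91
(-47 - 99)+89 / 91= -13197 / 91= -145.02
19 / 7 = 2.71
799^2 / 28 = 638401 / 28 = 22800.04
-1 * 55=-55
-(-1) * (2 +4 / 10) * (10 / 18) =4 / 3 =1.33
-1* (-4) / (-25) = -4 / 25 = -0.16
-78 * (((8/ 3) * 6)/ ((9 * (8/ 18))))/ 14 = -22.29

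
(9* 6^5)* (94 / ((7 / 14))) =13156992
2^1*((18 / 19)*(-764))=-27504 / 19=-1447.58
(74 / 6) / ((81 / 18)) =74 / 27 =2.74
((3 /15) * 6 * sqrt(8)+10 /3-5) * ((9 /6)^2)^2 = -135 /16+243 * sqrt(2) /20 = 8.75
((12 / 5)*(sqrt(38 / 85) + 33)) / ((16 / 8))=6*sqrt(3230) / 425 + 198 / 5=40.40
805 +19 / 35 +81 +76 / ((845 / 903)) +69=6132432 / 5915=1036.76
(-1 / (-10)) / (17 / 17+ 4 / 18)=9 / 110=0.08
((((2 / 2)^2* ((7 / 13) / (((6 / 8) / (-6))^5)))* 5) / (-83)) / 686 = 81920 / 52871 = 1.55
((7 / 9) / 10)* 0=0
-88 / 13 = -6.77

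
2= 2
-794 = -794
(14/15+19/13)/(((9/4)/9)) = 1868/195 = 9.58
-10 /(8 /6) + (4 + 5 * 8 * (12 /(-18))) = -181 /6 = -30.17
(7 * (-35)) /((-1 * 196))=5 /4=1.25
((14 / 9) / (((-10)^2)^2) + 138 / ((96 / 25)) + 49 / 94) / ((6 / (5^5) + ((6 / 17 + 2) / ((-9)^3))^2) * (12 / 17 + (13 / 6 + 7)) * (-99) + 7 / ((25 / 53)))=74567979013944285 / 26492745772801312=2.81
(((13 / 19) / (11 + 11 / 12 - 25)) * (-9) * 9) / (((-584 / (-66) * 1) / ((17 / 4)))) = 1772199 / 871036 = 2.03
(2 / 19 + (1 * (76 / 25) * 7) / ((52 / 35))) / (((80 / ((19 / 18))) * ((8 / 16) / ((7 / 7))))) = 17819 / 46800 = 0.38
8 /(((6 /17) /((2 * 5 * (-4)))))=-2720 /3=-906.67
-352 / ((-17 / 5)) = 1760 / 17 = 103.53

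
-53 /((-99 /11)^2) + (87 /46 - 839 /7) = -3093851 /26082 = -118.62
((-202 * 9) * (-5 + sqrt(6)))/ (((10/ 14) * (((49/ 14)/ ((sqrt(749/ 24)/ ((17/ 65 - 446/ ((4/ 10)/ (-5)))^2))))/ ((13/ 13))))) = 256035 * sqrt(4494) * (5 - sqrt(6))/ 131327961664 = 0.00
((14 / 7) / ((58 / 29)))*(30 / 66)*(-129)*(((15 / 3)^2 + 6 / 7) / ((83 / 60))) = -7004700 / 6391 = -1096.03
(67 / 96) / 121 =0.01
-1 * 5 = -5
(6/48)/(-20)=-1/160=-0.01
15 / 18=5 / 6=0.83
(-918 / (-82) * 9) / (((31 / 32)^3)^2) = 4435627474944 / 36387650921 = 121.90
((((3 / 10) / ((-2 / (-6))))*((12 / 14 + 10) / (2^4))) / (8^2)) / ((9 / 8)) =19 / 2240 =0.01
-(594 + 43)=-637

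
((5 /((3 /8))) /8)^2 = 25 /9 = 2.78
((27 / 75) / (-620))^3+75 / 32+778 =2905902582030521 / 3723875000000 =780.34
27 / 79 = 0.34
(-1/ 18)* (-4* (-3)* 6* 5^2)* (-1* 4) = 400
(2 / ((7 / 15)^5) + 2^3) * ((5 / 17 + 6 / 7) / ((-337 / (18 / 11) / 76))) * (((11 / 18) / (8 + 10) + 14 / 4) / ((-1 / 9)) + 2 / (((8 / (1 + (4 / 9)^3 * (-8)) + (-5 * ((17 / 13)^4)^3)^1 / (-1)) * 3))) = 1328.98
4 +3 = 7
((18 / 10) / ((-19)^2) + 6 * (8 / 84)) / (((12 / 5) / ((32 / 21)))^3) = 93222400 / 631868769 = 0.15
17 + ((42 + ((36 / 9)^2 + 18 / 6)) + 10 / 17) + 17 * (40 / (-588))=193502 / 2499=77.43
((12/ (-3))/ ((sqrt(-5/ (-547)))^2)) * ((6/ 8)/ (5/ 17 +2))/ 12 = -9299/ 780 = -11.92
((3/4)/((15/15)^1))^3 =27/64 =0.42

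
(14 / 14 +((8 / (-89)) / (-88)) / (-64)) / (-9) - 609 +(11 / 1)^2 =-91749269 / 187968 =-488.11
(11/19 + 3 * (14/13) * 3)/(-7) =-2537/1729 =-1.47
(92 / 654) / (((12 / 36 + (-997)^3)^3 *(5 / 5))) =-207 / 1432242942165953746817094244444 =-0.00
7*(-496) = -3472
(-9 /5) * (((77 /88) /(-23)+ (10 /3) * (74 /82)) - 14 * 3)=529995 /7544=70.25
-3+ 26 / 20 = -17 / 10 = -1.70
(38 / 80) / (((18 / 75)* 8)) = 95 / 384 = 0.25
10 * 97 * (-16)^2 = 248320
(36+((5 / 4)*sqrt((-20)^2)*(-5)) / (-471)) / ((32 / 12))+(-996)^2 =992029.60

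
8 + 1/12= 97/12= 8.08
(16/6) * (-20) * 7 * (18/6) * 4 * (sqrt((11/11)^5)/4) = -1120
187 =187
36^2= 1296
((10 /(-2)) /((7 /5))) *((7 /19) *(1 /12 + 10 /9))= -1075 /684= -1.57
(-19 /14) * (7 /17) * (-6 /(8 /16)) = 114 /17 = 6.71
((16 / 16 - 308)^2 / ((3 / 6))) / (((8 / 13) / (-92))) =-28180451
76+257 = 333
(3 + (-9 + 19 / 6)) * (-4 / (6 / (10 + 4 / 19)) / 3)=3298 / 513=6.43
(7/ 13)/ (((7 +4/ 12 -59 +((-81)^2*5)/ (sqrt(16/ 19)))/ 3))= 31248/ 478463304475 +4960116*sqrt(19)/ 478463304475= 0.00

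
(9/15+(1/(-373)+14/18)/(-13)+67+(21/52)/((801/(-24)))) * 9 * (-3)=-3934247046/2157805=-1823.26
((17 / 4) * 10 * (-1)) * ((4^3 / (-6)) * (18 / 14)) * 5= 20400 / 7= 2914.29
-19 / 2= -9.50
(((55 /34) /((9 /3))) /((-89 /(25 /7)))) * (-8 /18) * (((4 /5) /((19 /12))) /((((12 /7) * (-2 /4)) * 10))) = -440 /776169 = -0.00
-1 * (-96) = 96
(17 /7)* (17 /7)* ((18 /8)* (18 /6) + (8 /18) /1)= 10693 /252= 42.43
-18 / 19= -0.95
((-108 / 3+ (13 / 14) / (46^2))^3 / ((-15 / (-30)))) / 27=-1212893636236131851 / 350965854215424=-3455.87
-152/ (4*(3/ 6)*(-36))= 2.11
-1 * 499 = -499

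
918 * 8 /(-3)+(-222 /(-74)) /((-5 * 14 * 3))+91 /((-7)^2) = -171231 /70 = -2446.16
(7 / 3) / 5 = 7 / 15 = 0.47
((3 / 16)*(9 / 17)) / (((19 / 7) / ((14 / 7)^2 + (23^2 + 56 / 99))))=19.51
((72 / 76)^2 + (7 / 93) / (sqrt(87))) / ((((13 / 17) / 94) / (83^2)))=77060354 *sqrt(87) / 105183 + 3566793528 / 4693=766857.72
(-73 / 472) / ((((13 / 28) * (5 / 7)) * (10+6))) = -3577 / 122720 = -0.03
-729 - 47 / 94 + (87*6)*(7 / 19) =-20413 / 38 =-537.18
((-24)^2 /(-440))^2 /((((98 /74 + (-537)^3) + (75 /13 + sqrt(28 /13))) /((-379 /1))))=23310937728 * sqrt(91) /5594225279440081137965375 + 2133060889905496512 /508565934494552830724125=0.00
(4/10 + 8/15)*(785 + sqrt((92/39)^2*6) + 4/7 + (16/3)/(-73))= 1288*sqrt(6)/585 + 2408338/3285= 738.52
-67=-67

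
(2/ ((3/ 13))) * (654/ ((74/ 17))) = 48178/ 37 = 1302.11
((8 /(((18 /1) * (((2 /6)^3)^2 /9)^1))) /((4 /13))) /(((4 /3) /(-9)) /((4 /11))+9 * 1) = 1102.93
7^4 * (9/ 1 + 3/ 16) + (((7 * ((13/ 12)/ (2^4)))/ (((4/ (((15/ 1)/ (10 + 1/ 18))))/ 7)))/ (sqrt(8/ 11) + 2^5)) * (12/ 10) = 22059.23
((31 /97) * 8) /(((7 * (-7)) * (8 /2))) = -62 /4753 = -0.01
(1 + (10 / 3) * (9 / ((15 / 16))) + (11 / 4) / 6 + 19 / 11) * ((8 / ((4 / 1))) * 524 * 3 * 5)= 6084295 / 11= 553117.73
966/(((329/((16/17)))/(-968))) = -2137344/799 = -2675.02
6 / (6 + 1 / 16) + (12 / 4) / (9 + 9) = 673 / 582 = 1.16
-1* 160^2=-25600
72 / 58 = 36 / 29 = 1.24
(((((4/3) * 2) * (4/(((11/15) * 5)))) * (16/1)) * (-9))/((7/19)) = -87552/77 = -1137.04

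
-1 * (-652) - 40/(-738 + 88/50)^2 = 55221270018/84695209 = 652.00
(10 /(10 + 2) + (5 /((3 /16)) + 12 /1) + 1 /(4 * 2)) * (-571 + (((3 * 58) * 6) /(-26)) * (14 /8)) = -5285341 /208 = -25410.29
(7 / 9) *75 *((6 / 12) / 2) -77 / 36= 112 / 9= 12.44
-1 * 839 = -839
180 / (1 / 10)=1800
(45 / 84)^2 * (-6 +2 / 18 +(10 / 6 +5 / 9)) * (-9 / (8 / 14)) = 7425 / 448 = 16.57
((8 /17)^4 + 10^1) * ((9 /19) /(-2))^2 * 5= 2.82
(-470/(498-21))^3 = -103823000/108531333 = -0.96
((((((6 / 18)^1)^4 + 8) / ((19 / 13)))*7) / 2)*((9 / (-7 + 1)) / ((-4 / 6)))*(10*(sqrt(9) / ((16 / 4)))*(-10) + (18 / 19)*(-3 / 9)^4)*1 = -757313557 / 233928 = -3237.38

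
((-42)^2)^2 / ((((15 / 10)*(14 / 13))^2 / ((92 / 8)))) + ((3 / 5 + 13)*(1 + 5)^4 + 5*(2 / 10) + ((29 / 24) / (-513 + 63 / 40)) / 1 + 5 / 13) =54774390396949 / 3989115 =13730962.98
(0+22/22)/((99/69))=23/33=0.70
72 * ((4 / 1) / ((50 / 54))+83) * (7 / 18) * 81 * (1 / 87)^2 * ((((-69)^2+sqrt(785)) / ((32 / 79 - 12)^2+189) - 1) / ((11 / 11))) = 3433273956 * sqrt(785) / 42441170125+15235350396336 / 42441170125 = 361.24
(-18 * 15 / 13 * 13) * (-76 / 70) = 2052 / 7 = 293.14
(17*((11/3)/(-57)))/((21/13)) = -0.68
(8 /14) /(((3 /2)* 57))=8 /1197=0.01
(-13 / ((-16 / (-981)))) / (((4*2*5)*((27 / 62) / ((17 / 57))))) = -746759 / 54720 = -13.65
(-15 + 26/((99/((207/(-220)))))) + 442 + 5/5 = 517581/1210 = 427.75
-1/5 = -0.20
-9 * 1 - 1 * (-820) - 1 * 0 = 811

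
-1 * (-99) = 99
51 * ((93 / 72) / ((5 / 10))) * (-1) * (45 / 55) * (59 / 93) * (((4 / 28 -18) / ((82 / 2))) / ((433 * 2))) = 376125 / 10935848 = 0.03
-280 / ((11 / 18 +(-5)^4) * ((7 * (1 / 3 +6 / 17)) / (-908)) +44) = -233392320 / 33916991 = -6.88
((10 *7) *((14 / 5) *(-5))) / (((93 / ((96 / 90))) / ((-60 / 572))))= 15680 / 13299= 1.18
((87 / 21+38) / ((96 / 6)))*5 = 1475 / 112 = 13.17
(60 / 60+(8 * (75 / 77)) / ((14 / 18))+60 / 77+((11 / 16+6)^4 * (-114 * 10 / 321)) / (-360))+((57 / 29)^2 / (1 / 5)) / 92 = 390352295716445 / 12298864951296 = 31.74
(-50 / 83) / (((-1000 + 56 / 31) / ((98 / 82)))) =37975 / 52651216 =0.00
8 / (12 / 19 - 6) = -1.49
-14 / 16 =-7 / 8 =-0.88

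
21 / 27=7 / 9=0.78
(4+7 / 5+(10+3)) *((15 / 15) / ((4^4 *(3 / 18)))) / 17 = 69 / 2720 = 0.03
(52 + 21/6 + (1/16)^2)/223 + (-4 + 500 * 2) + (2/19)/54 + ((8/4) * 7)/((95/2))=145924887173/146430720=996.55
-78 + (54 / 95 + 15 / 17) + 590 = 829223 / 1615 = 513.45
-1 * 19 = -19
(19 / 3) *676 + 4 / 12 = 12845 / 3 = 4281.67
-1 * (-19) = 19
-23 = -23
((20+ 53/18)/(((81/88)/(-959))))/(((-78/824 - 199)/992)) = 647496668672/5436153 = 119109.35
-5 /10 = -1 /2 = -0.50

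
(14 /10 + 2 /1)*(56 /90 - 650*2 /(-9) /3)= 111928 /675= 165.82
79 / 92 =0.86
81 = 81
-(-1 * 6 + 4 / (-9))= 58 / 9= 6.44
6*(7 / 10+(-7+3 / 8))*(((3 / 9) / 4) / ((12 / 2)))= -79 / 160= -0.49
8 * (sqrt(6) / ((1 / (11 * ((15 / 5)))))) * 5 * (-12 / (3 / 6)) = -31680 * sqrt(6) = -77599.84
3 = 3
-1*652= -652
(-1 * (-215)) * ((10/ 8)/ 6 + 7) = 37195/ 24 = 1549.79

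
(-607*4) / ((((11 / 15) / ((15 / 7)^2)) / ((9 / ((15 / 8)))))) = -39333600 / 539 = -72975.14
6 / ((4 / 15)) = 45 / 2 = 22.50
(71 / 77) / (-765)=-71 / 58905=-0.00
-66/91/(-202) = 33/9191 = 0.00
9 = 9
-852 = -852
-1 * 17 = -17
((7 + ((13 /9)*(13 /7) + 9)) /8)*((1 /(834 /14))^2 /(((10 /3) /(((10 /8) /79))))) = 8239 /2637548352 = 0.00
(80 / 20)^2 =16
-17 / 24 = -0.71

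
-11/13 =-0.85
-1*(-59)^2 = -3481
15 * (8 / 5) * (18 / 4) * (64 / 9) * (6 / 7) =4608 / 7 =658.29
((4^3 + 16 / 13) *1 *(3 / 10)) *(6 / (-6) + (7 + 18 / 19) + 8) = 292.51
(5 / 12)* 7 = 35 / 12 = 2.92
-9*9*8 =-648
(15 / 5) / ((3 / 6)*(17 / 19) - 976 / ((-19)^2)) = -722 / 543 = -1.33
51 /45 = 17 /15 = 1.13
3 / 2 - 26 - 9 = -67 / 2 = -33.50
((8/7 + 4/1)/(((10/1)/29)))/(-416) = -261/7280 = -0.04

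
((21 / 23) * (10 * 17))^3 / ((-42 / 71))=-76915471500 / 12167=-6321646.38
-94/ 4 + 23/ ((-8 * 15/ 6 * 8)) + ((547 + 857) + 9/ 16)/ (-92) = -286383/ 7360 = -38.91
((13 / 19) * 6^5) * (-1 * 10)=-1010880 / 19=-53204.21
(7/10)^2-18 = -1751/100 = -17.51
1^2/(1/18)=18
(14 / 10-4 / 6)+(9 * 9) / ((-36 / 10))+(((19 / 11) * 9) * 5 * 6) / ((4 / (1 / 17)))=-41818 / 2805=-14.91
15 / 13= 1.15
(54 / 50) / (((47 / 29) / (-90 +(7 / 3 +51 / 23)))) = -1538856 / 27025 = -56.94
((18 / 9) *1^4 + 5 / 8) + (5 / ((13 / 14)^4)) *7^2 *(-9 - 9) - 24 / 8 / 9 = -4064378585 / 685464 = -5929.38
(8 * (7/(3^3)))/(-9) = -56/243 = -0.23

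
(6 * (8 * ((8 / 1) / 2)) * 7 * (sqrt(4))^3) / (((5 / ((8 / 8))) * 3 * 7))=512 / 5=102.40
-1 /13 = -0.08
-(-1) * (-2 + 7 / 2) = 3 / 2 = 1.50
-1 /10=-0.10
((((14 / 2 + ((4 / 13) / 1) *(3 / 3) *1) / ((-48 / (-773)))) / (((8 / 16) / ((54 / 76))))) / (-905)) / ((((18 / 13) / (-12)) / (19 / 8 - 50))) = -883539 / 11584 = -76.27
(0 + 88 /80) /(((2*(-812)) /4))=-11 /4060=-0.00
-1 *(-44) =44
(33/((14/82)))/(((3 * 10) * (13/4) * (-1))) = -1.98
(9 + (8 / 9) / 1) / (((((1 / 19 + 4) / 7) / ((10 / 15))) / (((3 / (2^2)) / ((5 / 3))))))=1691 / 330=5.12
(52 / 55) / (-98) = -26 / 2695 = -0.01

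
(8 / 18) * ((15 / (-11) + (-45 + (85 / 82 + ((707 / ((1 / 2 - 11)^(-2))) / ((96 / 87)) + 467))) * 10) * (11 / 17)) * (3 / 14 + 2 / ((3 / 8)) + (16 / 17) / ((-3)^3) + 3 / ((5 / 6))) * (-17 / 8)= -133457500955789 / 33723648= -3957386.25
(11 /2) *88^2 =42592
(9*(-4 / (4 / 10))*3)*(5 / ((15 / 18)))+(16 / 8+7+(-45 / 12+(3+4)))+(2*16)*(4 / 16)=-6399 / 4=-1599.75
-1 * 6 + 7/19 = -107/19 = -5.63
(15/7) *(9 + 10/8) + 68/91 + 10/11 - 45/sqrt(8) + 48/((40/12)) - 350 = -892261/2860 - 45 *sqrt(2)/4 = -327.89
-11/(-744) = 11/744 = 0.01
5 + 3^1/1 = 8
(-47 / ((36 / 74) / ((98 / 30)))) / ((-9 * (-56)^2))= 0.01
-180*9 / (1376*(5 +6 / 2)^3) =-405 / 176128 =-0.00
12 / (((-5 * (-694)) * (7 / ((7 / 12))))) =1 / 3470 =0.00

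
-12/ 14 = -6/ 7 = -0.86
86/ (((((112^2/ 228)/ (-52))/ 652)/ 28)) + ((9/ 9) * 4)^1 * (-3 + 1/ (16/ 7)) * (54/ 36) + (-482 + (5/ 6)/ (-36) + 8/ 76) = -21321960691/ 14364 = -1484402.72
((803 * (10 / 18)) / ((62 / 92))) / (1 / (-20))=-13239.43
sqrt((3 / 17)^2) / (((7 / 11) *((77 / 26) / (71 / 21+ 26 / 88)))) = 44161 / 128282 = 0.34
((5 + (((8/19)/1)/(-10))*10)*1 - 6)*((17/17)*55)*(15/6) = -7425/38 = -195.39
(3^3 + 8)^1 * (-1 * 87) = -3045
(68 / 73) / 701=68 / 51173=0.00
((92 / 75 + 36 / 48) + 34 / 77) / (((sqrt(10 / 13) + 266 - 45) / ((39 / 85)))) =122726617 / 24444535500 - 726193 * sqrt(130) / 415557103500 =0.01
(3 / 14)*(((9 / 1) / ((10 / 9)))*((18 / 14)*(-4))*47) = -102789 / 245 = -419.55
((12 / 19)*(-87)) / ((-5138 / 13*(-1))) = -6786 / 48811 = -0.14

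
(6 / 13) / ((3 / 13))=2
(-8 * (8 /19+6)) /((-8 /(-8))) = -976 /19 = -51.37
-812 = -812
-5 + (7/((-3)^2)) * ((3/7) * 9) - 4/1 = -6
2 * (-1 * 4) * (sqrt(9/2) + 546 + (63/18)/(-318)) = -694498/159- 12 * sqrt(2) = -4384.88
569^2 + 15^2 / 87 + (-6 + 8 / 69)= 647839162 / 2001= 323757.70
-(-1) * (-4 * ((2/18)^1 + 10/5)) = -76/9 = -8.44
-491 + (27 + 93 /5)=-2227 /5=-445.40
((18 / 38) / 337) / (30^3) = 1 / 19209000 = 0.00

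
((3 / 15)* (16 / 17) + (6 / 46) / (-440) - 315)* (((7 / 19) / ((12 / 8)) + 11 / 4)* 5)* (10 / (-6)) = 184957311805 / 23535072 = 7858.80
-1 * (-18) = 18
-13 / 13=-1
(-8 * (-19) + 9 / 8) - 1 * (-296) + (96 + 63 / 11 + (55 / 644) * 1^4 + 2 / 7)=7809733 / 14168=551.22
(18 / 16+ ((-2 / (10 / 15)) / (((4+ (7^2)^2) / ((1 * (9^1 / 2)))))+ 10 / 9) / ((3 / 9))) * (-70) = -1794541 / 5772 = -310.90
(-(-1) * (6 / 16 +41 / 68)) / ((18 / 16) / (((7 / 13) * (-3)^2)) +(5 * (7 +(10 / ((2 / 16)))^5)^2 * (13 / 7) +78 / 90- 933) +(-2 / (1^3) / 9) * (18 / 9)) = 315 / 32115375895647778492861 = 0.00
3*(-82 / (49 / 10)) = -2460 / 49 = -50.20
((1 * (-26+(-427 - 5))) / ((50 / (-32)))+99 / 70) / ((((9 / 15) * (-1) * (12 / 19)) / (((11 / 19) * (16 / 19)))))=-2267914 / 5985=-378.93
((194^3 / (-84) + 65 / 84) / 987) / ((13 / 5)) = -33.87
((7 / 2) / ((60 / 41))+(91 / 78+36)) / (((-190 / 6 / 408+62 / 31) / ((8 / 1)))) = 1936776 / 11765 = 164.62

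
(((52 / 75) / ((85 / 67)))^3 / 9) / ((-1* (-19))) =42289683904 / 44303361328125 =0.00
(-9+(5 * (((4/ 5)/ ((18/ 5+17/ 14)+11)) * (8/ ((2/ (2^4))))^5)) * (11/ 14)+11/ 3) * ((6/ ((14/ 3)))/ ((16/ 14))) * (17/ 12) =250987145087/ 738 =340090982.50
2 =2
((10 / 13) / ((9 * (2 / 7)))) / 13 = 35 / 1521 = 0.02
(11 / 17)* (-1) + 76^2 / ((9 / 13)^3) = 215719805 / 12393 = 17406.58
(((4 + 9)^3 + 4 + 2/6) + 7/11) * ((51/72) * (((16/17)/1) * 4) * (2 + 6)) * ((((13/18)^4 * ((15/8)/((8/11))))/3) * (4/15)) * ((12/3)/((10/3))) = 415077013/118098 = 3514.68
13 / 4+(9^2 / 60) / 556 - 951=-10538953 / 11120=-947.75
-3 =-3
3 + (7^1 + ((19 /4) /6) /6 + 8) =2611 /144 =18.13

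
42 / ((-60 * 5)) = -7 / 50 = -0.14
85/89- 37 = -3208/89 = -36.04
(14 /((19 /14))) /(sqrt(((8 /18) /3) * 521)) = 294 * sqrt(1563) /9899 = 1.17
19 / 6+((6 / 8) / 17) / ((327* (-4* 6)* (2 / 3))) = 3.17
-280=-280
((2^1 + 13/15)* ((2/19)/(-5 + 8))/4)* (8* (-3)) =-172/285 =-0.60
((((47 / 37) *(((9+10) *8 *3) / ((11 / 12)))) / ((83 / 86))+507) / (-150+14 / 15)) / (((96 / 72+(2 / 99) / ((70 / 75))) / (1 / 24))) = -4120703055 / 17194357024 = -0.24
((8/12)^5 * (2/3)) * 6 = 128/243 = 0.53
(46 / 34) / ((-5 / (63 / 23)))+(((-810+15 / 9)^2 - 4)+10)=499857148 / 765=653408.04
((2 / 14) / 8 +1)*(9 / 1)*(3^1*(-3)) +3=-4449 / 56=-79.45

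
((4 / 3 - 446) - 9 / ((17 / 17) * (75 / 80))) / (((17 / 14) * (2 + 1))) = -95396 / 765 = -124.70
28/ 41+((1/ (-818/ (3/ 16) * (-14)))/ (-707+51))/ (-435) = 11902750721/ 17429027840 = 0.68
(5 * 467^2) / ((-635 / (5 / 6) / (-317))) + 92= 453728.57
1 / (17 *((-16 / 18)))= -9 / 136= -0.07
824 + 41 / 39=32177 / 39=825.05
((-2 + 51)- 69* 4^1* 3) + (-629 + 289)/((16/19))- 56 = -1238.75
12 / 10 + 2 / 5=8 / 5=1.60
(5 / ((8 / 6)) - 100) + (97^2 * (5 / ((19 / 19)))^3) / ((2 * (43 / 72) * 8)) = 21153695 / 172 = 122986.60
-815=-815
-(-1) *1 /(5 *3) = 1 /15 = 0.07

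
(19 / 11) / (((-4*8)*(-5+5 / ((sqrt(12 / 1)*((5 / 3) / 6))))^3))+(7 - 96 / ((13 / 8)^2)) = -36.51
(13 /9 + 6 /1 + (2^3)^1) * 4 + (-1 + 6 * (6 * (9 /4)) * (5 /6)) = 2309 /18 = 128.28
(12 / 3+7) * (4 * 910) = 40040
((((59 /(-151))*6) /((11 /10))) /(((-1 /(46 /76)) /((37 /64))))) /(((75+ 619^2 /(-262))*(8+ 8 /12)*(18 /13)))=-0.00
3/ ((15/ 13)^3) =2197/ 1125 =1.95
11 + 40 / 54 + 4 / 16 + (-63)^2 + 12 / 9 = 430091 / 108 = 3982.32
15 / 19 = 0.79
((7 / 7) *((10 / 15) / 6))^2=1 / 81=0.01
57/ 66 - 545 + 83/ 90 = -543.21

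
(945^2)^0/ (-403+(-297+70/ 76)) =-38/ 26565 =-0.00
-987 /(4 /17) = -16779 /4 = -4194.75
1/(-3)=-1/3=-0.33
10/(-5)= -2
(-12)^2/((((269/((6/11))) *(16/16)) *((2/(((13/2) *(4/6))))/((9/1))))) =16848/2959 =5.69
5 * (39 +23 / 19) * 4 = 15280 / 19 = 804.21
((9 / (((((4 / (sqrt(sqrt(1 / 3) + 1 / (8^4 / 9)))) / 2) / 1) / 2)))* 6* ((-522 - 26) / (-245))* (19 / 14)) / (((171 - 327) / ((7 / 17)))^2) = 2603* sqrt(81 + 12288* sqrt(3)) / 437615360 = 0.00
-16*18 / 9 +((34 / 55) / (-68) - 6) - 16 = -54.01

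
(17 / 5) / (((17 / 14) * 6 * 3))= 7 / 45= 0.16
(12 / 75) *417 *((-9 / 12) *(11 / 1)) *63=-866943 / 25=-34677.72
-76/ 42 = -38/ 21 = -1.81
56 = 56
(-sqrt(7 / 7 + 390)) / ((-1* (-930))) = -sqrt(391) / 930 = -0.02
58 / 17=3.41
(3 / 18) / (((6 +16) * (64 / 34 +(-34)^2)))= 17 / 2598288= 0.00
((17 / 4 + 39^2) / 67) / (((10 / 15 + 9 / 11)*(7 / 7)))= 201333 / 13132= 15.33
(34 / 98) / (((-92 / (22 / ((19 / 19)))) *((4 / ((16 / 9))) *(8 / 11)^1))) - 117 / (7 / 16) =-10852169 / 40572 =-267.48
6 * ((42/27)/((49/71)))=13.52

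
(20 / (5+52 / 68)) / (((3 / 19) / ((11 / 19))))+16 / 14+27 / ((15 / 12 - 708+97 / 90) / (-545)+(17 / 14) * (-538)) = 909732235514 / 65815156491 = 13.82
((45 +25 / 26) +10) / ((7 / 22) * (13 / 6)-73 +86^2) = 96030 / 12567451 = 0.01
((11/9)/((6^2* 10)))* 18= 11/180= 0.06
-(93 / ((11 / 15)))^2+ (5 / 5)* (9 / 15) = -9729762 / 605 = -16082.25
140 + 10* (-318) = -3040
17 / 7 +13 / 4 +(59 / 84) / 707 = 168649 / 29694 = 5.68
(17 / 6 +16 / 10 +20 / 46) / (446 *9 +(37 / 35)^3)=28803425 / 23756824614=0.00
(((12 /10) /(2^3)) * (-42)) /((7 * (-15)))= 3 /50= 0.06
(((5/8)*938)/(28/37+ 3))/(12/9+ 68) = 2.25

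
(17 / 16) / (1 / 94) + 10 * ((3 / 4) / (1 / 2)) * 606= 73519 / 8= 9189.88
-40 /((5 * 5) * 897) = -8 /4485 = -0.00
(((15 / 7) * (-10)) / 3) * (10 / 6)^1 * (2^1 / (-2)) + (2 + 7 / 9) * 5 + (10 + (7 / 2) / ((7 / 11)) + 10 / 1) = 6463 / 126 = 51.29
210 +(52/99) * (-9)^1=2258/11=205.27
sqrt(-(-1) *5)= sqrt(5)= 2.24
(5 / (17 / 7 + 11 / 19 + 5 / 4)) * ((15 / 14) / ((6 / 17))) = 1615 / 453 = 3.57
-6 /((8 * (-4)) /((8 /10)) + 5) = 0.17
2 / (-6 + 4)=-1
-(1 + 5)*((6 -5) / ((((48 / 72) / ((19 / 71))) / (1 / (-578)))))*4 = 342 / 20519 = 0.02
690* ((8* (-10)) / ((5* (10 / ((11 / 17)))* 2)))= -6072 / 17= -357.18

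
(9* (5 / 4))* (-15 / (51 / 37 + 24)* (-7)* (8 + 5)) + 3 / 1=761331 / 1252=608.09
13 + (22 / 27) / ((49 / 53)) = 18365 / 1323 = 13.88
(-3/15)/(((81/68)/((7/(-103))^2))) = -3332/4296645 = -0.00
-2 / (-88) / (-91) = -1 / 4004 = -0.00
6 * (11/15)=22/5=4.40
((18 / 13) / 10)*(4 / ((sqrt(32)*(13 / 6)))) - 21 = -21 + 27*sqrt(2) / 845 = -20.95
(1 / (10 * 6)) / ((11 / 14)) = 7 / 330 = 0.02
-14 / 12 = -7 / 6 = -1.17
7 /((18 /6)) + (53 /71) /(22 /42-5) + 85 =1745249 /20022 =87.17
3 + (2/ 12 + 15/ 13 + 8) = 12.32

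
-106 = -106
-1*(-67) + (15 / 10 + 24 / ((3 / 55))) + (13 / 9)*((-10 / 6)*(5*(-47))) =58009 / 54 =1074.24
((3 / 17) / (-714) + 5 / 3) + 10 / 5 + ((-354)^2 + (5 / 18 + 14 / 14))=2281718431 / 18207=125320.94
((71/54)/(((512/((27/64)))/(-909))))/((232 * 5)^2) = -64539/88185241600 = -0.00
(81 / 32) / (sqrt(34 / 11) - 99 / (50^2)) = 55130625 / 1699137512+31640625 * sqrt(374) / 424784378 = 1.47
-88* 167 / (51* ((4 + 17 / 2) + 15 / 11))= -323312 / 15555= -20.79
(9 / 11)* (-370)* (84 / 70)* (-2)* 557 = 4451544 / 11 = 404685.82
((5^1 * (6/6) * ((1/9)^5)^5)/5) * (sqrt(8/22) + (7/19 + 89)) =2 * sqrt(11)/7896877864610378476472739 + 566/4546687255381733062211577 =0.00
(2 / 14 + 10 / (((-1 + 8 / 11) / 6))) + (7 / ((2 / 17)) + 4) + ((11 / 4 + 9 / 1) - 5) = -4189 / 28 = -149.61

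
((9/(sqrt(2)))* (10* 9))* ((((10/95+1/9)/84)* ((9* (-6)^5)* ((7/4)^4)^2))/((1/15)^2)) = -224910931557375* sqrt(2)/155648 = -2043534704.81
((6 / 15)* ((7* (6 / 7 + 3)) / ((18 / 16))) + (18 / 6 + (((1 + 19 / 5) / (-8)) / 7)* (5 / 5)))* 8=3504 / 35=100.11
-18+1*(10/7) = -116/7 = -16.57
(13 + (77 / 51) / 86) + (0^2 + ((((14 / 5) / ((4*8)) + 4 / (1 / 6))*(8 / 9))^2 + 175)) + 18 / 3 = 3863240849 / 5921100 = 652.45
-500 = -500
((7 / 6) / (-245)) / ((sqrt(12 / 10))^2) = -1 / 252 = -0.00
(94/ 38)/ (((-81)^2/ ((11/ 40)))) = 517/ 4986360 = 0.00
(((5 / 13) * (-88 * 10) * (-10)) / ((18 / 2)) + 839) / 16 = 75.94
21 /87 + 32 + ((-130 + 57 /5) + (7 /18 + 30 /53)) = -11813893 /138330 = -85.40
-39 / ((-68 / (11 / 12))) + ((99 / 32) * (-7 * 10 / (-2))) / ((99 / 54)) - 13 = 792 / 17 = 46.59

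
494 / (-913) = -494 / 913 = -0.54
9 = 9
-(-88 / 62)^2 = -1936 / 961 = -2.01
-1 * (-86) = 86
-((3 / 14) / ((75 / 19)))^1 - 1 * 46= -16119 / 350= -46.05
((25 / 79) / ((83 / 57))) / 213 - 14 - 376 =-181562855 / 465547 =-390.00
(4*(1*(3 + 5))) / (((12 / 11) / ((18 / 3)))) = 176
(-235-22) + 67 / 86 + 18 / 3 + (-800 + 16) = -88943 / 86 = -1034.22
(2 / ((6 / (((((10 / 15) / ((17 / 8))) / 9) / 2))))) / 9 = 8 / 12393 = 0.00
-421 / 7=-60.14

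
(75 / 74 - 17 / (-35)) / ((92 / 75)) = 58245 / 47656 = 1.22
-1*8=-8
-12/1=-12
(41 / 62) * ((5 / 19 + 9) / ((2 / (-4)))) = -7216 / 589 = -12.25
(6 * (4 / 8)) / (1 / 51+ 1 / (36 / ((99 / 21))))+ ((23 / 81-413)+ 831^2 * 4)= 48097638814 / 17415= 2761851.21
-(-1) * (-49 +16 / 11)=-523 / 11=-47.55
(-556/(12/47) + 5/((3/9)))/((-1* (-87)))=-6488/261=-24.86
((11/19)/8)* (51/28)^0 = 0.07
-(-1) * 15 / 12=5 / 4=1.25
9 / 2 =4.50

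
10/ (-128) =-5/ 64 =-0.08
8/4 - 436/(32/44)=-1195/2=-597.50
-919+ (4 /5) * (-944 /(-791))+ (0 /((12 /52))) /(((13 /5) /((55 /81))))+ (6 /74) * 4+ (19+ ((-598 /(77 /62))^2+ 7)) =28626110451679 /123945745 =230956.78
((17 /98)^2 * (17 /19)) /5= 4913 /912380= 0.01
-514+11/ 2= -1017/ 2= -508.50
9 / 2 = 4.50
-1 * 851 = -851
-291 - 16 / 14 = -2045 / 7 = -292.14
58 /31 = 1.87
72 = 72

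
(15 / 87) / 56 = 5 / 1624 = 0.00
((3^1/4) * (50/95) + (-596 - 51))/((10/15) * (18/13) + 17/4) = -638846/5111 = -124.99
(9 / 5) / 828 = 1 / 460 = 0.00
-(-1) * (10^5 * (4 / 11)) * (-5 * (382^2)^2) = -42587627552000000 / 11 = -3871602504727272.73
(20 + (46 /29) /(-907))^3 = 145543196701290744 /18197672920127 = 7997.90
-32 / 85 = -0.38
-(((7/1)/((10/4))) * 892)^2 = -155950144/25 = -6238005.76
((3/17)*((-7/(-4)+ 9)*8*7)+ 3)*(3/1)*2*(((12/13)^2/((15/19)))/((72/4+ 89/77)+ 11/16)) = 35.65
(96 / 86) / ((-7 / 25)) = -1200 / 301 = -3.99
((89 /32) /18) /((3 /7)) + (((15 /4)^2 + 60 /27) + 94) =110.65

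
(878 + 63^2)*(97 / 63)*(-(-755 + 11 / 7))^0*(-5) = -2350795 / 63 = -37314.21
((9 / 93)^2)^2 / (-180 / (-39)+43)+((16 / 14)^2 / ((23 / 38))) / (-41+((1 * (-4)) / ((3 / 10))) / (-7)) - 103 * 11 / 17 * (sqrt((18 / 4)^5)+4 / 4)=-275319 * sqrt(2) / 136 - 85683241665690314 / 1284562912034423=-2929.64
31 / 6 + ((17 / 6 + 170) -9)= 169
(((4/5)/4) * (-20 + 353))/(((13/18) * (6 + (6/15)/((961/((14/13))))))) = 2880117/187409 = 15.37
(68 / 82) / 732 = 17 / 15006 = 0.00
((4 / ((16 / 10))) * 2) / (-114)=-5 / 114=-0.04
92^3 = 778688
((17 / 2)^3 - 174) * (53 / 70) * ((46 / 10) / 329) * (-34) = -10423669 / 65800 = -158.41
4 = 4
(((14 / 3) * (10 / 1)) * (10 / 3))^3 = 2744000000 / 729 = 3764060.36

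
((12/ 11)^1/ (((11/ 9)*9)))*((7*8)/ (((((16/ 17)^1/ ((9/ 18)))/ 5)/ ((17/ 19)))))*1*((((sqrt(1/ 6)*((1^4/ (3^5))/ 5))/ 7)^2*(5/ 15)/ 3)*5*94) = 13583/ 8552480013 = 0.00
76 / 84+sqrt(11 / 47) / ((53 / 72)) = 72 * sqrt(517) / 2491+19 / 21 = 1.56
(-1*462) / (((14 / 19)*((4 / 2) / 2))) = -627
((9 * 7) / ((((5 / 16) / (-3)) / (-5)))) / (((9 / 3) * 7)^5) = 16 / 21609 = 0.00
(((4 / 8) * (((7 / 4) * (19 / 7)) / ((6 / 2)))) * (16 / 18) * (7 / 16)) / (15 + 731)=133 / 322272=0.00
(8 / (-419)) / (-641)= 8 / 268579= 0.00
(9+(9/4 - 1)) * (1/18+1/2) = 205/36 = 5.69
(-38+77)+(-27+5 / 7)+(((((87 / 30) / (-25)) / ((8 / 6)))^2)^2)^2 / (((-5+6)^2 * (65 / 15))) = 1157000000068924451024179541 / 91000000000000000000000000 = 12.71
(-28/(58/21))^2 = 86436/841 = 102.78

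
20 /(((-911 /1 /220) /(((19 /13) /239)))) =-83600 /2830477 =-0.03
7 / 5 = 1.40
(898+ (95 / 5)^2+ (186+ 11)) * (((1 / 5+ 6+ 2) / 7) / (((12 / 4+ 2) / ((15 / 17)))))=25584 / 85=300.99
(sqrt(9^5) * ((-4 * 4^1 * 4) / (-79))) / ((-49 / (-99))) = 1539648 / 3871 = 397.74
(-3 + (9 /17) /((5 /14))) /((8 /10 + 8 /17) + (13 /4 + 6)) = -516 /3577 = -0.14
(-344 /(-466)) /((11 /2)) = 344 /2563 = 0.13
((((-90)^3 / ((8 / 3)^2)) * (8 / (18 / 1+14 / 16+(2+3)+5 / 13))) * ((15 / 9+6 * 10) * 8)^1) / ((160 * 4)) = -43831125 / 1682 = -26058.93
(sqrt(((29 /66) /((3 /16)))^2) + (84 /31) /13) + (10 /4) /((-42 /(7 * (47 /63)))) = 2.24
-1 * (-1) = 1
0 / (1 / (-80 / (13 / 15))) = 0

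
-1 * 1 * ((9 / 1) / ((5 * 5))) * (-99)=891 / 25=35.64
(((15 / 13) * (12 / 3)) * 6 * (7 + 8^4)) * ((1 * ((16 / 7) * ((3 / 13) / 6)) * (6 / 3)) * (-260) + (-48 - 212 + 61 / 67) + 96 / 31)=-6479239484520 / 189007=-34280420.75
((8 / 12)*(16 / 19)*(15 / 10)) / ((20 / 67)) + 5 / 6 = 2083 / 570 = 3.65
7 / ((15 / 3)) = 1.40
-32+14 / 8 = -121 / 4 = -30.25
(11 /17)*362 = 3982 /17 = 234.24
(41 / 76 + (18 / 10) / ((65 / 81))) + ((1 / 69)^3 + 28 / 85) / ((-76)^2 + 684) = 652518905101 / 234499579470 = 2.78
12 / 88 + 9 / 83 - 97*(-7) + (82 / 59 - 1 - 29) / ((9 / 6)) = 213368701 / 323202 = 660.17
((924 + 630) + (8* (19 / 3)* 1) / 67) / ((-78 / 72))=-1250024 / 871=-1435.16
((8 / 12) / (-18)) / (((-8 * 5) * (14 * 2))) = 0.00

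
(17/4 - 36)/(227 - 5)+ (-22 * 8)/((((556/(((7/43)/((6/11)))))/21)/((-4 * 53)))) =2231580569/5307576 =420.45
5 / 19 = 0.26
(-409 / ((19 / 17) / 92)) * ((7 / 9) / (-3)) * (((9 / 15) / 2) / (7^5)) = 319838 / 2052855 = 0.16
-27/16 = -1.69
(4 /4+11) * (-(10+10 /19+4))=-3312 /19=-174.32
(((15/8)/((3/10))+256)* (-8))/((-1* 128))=1049/64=16.39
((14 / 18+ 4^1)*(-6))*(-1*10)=860 / 3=286.67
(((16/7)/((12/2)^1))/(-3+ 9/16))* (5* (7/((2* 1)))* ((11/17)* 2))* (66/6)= -77440/1989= -38.93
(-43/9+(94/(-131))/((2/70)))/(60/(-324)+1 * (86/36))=-211458/15589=-13.56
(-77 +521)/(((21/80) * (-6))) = -5920/21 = -281.90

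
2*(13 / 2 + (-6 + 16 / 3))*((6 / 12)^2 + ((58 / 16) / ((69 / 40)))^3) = 438305315 / 3942108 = 111.19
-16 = -16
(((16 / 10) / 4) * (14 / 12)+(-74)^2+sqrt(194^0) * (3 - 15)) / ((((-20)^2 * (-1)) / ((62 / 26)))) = -2540977 / 78000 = -32.58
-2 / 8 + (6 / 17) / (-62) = -539 / 2108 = -0.26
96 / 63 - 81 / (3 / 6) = -3370 / 21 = -160.48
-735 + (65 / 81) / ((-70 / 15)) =-277895 / 378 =-735.17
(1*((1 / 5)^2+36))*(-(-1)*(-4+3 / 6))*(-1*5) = 6307 / 10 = 630.70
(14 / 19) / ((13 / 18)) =252 / 247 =1.02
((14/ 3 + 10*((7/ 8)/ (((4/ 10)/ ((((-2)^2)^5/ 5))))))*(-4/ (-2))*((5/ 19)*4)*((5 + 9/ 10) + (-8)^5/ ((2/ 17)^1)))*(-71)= 3547383728952/ 19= 186704406786.95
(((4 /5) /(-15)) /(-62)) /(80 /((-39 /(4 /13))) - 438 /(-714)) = -40222 /828475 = -0.05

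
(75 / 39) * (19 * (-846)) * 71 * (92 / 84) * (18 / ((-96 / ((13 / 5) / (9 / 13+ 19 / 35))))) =4265436825 / 4496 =948718.16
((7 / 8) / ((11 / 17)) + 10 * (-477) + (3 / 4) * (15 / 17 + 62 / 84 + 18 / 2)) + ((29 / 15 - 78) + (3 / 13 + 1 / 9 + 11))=-14780511709 / 3063060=-4825.41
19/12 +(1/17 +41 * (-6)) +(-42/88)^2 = -24104425/98736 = -244.13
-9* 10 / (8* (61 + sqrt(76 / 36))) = -4941 / 26776 + 27* sqrt(19) / 26776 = -0.18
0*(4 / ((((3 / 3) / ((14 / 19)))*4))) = 0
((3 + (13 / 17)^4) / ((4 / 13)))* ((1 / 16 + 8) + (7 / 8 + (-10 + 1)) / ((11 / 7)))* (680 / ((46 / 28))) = 16160930695 / 1242989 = 13001.67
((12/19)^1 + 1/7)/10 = 103/1330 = 0.08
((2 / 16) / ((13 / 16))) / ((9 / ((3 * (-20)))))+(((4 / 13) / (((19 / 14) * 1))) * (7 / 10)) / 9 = -11204 / 11115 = -1.01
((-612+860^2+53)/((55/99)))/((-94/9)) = -127366.64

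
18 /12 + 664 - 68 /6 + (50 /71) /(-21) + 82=736.13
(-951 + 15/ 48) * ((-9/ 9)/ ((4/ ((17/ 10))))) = 404.04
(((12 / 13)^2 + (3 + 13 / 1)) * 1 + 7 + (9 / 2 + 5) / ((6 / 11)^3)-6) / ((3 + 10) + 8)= 5577185 / 1533168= 3.64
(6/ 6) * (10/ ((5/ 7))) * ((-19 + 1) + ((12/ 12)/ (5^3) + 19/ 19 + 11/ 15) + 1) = -80108/ 375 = -213.62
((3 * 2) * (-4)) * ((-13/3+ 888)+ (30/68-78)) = -328892/17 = -19346.59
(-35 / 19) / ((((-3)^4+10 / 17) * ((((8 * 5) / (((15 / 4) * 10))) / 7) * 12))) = -20825 / 1686592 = -0.01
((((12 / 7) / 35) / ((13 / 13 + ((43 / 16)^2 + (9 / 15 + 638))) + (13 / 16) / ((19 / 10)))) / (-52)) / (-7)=14592 / 70189685293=0.00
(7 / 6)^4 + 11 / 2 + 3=13417 / 1296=10.35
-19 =-19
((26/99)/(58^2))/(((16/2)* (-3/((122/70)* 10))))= -793/13987512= -0.00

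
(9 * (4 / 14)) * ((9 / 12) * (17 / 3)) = 153 / 14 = 10.93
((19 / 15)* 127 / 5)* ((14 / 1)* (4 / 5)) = 135128 / 375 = 360.34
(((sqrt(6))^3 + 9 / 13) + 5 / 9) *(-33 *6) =-1188 *sqrt(6) -3212 / 13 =-3157.07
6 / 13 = 0.46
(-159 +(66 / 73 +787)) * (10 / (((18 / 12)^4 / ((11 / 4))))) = 20200400 / 5913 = 3416.27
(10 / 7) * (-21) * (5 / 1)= -150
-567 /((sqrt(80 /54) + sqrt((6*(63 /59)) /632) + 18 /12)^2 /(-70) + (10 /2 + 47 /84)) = -279372925094760 /(2739295288890 -(27*sqrt(97881) + 18644*sqrt(30) + 125847)^2) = -104.11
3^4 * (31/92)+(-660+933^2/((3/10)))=2900997.29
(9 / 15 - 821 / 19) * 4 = -16192 / 95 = -170.44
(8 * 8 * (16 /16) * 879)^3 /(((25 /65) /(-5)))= -2314461172727808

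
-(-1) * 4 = 4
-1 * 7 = -7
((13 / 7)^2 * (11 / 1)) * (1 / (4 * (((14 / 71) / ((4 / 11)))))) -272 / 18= 2.38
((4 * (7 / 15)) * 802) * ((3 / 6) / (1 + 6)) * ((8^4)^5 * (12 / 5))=7397144373557530198016 / 25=295885774942301207920.64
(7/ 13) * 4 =28/ 13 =2.15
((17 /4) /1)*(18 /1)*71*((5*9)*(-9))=-4399515 /2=-2199757.50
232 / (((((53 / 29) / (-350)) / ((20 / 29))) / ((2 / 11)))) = -3248000 / 583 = -5571.18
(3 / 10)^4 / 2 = 81 / 20000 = 0.00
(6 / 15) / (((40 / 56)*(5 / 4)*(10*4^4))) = 7 / 40000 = 0.00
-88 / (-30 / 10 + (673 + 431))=-88 / 1101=-0.08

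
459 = 459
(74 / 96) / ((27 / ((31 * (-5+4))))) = -1147 / 1296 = -0.89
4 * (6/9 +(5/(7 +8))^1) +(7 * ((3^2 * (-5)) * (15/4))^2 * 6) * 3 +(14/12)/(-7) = 86113217/24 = 3588050.71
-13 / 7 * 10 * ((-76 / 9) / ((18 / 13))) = 64220 / 567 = 113.26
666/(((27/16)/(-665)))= -787360/3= -262453.33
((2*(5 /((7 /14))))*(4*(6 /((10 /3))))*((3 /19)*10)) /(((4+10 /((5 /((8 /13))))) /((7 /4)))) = 24570 /323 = 76.07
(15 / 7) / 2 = 15 / 14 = 1.07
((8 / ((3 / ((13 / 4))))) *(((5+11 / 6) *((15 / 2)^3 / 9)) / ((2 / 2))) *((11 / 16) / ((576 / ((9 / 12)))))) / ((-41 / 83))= -1483625 / 294912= -5.03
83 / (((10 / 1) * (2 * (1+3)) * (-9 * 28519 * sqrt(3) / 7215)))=-39923 * sqrt(3) / 4106736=-0.02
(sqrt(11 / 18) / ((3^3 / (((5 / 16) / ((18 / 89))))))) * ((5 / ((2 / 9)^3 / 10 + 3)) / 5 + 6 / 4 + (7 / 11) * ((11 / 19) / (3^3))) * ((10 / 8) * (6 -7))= -46119882325 * sqrt(22) / 2094558414336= -0.10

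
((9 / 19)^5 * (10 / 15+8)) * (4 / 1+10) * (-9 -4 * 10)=-351065988 / 2476099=-141.78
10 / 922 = 5 / 461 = 0.01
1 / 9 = 0.11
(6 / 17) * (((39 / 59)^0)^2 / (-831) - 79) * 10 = -1313000 / 4709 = -278.83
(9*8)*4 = 288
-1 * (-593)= 593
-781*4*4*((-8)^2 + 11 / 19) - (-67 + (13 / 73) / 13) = -1119186306 / 1387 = -806911.54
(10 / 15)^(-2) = 2.25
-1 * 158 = -158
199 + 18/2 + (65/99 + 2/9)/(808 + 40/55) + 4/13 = 72271481/346944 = 208.31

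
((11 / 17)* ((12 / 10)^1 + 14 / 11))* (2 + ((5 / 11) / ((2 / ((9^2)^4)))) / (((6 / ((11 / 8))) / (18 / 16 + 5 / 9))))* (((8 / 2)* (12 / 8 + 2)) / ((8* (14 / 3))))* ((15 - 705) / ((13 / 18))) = -2159839329.33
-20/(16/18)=-45/2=-22.50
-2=-2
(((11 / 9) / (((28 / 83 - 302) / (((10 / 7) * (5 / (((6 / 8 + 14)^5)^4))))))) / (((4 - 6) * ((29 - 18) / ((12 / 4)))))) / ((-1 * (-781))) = 1140743313817600 / 53638941734744099901232853868907034306417319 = 0.00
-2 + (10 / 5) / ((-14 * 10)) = -141 / 70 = -2.01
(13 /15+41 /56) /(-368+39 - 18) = -1343 /291480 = -0.00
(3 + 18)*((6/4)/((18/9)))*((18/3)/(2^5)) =2.95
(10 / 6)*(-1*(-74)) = 370 / 3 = 123.33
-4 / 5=-0.80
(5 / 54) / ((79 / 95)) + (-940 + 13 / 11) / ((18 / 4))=-9784771 / 46926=-208.51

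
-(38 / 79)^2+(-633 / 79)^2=399245 / 6241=63.97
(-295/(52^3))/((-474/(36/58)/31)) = 27435/322132928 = 0.00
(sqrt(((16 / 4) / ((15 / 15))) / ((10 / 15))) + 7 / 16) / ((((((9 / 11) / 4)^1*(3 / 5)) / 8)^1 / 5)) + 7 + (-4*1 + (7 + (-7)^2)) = 5443 / 27 + 8800*sqrt(6) / 27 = 999.94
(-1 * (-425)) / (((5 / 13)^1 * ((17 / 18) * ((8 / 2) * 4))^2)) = 5265 / 1088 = 4.84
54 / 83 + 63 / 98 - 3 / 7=1005 / 1162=0.86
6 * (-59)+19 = -335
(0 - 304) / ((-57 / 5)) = 80 / 3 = 26.67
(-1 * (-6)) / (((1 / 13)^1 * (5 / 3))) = 234 / 5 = 46.80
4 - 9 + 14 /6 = -8 /3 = -2.67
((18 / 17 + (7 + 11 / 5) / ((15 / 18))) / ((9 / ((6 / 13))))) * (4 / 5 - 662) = -11332968 / 27625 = -410.24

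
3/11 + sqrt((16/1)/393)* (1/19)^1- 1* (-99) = 4* sqrt(393)/7467 + 1092/11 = 99.28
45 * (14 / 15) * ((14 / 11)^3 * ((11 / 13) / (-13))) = -115248 / 20449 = -5.64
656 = 656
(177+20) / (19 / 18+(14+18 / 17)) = 60282 / 4931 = 12.23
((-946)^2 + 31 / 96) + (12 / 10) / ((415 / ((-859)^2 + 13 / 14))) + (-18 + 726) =1251833695811 / 1394400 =897757.96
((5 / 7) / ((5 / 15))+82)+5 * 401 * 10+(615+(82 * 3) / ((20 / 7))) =1458467 / 70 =20835.24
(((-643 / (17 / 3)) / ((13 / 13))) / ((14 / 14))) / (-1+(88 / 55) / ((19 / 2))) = 183255 / 1343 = 136.45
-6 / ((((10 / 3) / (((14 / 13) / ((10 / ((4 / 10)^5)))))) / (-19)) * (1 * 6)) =6384 / 1015625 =0.01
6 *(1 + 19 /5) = 28.80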